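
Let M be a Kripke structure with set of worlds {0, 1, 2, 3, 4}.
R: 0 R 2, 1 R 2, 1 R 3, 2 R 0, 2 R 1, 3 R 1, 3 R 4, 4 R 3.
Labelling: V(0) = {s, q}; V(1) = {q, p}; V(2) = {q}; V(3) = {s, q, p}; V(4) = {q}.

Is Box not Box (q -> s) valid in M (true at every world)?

No

Let φ = Box not Box (q -> s). Evaluate φ at each world:
  0 (successors {2}): φ is true.
  1 (successors {2, 3}): φ is true.
  2 (successors {0, 1}): φ is true.
  3 (successors {1, 4}): φ is false.
  4 (successors {3}): φ is true.
Detail at 3 (counterexample):
  At 3: Box not Box (q -> s) requires not Box (q -> s) at every successor {1, 4}.
    not Box (q -> s) fails at 4, so Box not Box (q -> s) is false at 3.
      At 4: Box (q -> s) is true, so not Box (q -> s) is false.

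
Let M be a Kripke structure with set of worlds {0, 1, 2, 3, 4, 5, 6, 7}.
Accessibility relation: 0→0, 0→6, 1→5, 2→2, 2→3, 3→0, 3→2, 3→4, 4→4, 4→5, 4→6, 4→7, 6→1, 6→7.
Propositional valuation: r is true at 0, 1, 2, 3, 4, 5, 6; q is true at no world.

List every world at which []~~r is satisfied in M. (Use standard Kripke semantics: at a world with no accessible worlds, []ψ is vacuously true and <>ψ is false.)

0, 1, 2, 3, 5, 7

Let φ = []~~r. Evaluate φ at each world:
  0 (successors {0, 6}): φ is true.
  1 (successors {5}): φ is true.
  2 (successors {2, 3}): φ is true.
  3 (successors {0, 2, 4}): φ is true.
  4 (successors {4, 5, 6, 7}): φ is false.
  5 (successors ∅): φ is true.
  6 (successors {1, 7}): φ is false.
  7 (successors ∅): φ is true.
For instance, at 2:
  At 2: []~~r requires ~~r at every successor {2, 3}.
    At 2: ~~r is true.
    At 3: ~~r is true.
  So []~~r is true at 2.
Satisfying worlds: {0, 1, 2, 3, 5, 7}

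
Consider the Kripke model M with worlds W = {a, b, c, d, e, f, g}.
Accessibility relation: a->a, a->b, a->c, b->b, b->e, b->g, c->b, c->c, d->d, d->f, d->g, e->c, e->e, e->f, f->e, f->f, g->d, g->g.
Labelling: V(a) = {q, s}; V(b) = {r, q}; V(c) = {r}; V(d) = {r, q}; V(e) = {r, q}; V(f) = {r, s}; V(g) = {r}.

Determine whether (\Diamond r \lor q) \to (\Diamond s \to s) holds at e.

No

At e: \Diamond r \lor q is true, \Diamond s \to s is false, so (\Diamond r \lor q) \to (\Diamond s \to s) is false.
  At e: \Diamond r is true, q is true, so \Diamond r \lor q is true.
    At e: \Diamond r requires r at some successor in {c, e, f}.
      r holds at c, so \Diamond r is true at e.
  At e: \Diamond s is true, s is false, so \Diamond s \to s is false.
    At e: \Diamond s requires s at some successor in {c, e, f}.
      s holds at f, so \Diamond s is true at e.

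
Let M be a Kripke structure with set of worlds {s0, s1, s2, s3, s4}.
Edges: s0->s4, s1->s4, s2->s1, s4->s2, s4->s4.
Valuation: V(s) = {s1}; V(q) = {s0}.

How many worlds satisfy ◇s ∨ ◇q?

Let φ = ◇s ∨ ◇q. Evaluate φ at each world:
  s0 (successors {s4}): φ is false.
  s1 (successors {s4}): φ is false.
  s2 (successors {s1}): φ is true.
  s3 (successors ∅): φ is false.
  s4 (successors {s2, s4}): φ is false.
For instance, at s1:
  At s1: ◇s is false, ◇q is false, so ◇s ∨ ◇q is false.
    At s1: ◇s requires s at some successor in {s4}.
      At s4: s is false.
    So ◇s is false at s1.
    At s1: ◇q requires q at some successor in {s4}.
      At s4: q is false.
    So ◇q is false at s1.
Satisfying worlds: {s2}

1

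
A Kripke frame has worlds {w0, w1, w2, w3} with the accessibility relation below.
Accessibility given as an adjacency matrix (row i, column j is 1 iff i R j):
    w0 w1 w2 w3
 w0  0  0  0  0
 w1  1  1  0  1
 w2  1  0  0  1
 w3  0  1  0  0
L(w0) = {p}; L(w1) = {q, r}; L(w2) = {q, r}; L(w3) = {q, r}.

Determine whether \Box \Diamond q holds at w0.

Yes

At w0: no accessible worlds, so \Box \Diamond q holds vacuously.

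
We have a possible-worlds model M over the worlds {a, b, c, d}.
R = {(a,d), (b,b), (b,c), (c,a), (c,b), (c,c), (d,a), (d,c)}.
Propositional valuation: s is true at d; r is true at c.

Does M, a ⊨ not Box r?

Recall that Box ψ holds at a world iff ψ holds at every accessible world, and Dia ψ holds iff ψ holds at some accessible world.
At a: Box r is false, so not Box r is true.
  At a: Box r requires r at every successor {d}.
    r fails at d, so Box r is false at a.

Yes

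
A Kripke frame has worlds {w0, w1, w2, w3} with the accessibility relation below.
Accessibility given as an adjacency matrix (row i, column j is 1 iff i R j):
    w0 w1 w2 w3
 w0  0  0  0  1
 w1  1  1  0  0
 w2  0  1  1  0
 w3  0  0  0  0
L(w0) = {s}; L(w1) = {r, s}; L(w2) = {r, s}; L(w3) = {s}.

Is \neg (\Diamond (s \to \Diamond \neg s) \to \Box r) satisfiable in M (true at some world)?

No

Let φ = \neg (\Diamond (s \to \Diamond \neg s) \to \Box r). Evaluate φ at each world:
  w0 (successors {w3}): φ is false.
  w1 (successors {w0, w1}): φ is false.
  w2 (successors {w1, w2}): φ is false.
  w3 (successors ∅): φ is false.
For instance, at w2:
  At w2: \Diamond (s \to \Diamond \neg s) \to \Box r is true, so \neg (\Diamond (s \to \Diamond \neg s) \to \Box r) is false.
    At w2: \Diamond (s \to \Diamond \neg s) is false, \Box r is true, so \Diamond (s \to \Diamond \neg s) \to \Box r is true.
      At w2: \Diamond (s \to \Diamond \neg s) requires s \to \Diamond \neg s at some successor in {w1, w2}.
        At w1: s \to \Diamond \neg s is false.
        At w2: s \to \Diamond \neg s is false.
      So \Diamond (s \to \Diamond \neg s) is false at w2.
      At w2: \Box r requires r at every successor {w1, w2}.
        At w1: r is true.
        At w2: r is true.
      So \Box r is true at w2.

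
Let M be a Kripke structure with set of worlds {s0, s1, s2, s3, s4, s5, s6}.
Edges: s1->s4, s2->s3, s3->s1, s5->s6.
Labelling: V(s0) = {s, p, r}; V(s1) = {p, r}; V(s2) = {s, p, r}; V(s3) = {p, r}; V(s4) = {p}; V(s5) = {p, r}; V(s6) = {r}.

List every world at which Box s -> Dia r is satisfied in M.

Recall that Box ψ holds at a world iff ψ holds at every accessible world, and Dia ψ holds iff ψ holds at some accessible world.
Let φ = Box s -> Dia r. Evaluate φ at each world:
  s0 (successors ∅): φ is false.
  s1 (successors {s4}): φ is true.
  s2 (successors {s3}): φ is true.
  s3 (successors {s1}): φ is true.
  s4 (successors ∅): φ is false.
  s5 (successors {s6}): φ is true.
  s6 (successors ∅): φ is false.
For instance, at s5:
  At s5: Box s is false, Dia r is true, so Box s -> Dia r is true.
    At s5: Box s requires s at every successor {s6}.
      s fails at s6, so Box s is false at s5.
    At s5: Dia r requires r at some successor in {s6}.
      r holds at s6, so Dia r is true at s5.
Satisfying worlds: {s1, s2, s3, s5}

s1, s2, s3, s5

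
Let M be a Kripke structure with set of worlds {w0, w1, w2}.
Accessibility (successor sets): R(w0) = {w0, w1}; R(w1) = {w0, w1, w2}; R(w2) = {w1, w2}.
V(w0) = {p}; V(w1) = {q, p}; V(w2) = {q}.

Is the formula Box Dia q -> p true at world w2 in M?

No

At w2: Box Dia q is true, p is false, so Box Dia q -> p is false.
  At w2: Box Dia q requires Dia q at every successor {w1, w2}.
      At w1: Dia q requires q at some successor in {w0, w1, w2}.
        q holds at w1, so Dia q is true at w1.
      At w2: Dia q requires q at some successor in {w1, w2}.
        q holds at w1, so Dia q is true at w2.
  So Box Dia q is true at w2.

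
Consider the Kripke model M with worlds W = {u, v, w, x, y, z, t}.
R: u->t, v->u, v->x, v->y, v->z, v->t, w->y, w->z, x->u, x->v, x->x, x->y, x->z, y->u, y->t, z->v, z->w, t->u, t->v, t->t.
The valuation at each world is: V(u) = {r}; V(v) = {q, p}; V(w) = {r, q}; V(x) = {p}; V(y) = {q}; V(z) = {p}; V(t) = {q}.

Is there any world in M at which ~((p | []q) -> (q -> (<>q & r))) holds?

Let φ = ~((p | []q) -> (q -> (<>q & r))). Evaluate φ at each world:
  u (successors {t}): φ is false.
  v (successors {u, x, y, z, t}): φ is true.
  w (successors {y, z}): φ is false.
  x (successors {u, v, x, y, z}): φ is false.
  y (successors {u, t}): φ is false.
  z (successors {v, w}): φ is false.
  t (successors {u, v, t}): φ is false.
Detail at v (witness):
  At v: (p | []q) -> (q -> (<>q & r)) is false, so ~((p | []q) -> (q -> (<>q & r))) is true.
    At v: p | []q is true, q -> (<>q & r) is false, so (p | []q) -> (q -> (<>q & r)) is false.
      At v: p is true, []q is false, so p | []q is true.
      At v: q is true, <>q & r is false, so q -> (<>q & r) is false.

Yes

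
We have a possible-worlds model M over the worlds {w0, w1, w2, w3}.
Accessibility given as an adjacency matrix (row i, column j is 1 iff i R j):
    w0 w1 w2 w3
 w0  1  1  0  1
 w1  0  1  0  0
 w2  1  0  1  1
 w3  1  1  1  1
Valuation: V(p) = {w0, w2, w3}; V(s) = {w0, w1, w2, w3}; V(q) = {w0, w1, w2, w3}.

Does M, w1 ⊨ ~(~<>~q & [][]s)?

At w1: ~<>~q & [][]s is true, so ~(~<>~q & [][]s) is false.
  At w1: ~<>~q is true, [][]s is true, so ~<>~q & [][]s is true.
    At w1: <>~q is false, so ~<>~q is true.
      At w1: <>~q requires ~q at some successor in {w1}.
        At w1: ~q is false.
      So <>~q is false at w1.
    At w1: [][]s requires []s at every successor {w1}.
      At w1: []s is true.
    So [][]s is true at w1.

No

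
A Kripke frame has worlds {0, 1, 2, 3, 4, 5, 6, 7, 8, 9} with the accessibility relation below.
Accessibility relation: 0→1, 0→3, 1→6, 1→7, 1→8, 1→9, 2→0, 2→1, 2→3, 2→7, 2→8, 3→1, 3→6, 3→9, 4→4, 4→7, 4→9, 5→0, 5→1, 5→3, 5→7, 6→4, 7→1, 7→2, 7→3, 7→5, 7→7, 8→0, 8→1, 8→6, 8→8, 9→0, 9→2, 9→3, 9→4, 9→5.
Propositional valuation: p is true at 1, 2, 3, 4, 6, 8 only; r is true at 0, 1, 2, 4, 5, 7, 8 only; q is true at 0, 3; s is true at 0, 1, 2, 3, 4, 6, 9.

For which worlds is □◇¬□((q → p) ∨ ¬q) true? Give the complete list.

0, 4, 6

Let φ = □◇¬□((q → p) ∨ ¬q). Evaluate φ at each world:
  0 (successors {1, 3}): φ is true.
  1 (successors {6, 7, 8, 9}): φ is false.
  2 (successors {0, 1, 3, 7, 8}): φ is false.
  3 (successors {1, 6, 9}): φ is false.
  4 (successors {4, 7, 9}): φ is true.
  5 (successors {0, 1, 3, 7}): φ is false.
  6 (successors {4}): φ is true.
  7 (successors {1, 2, 3, 5, 7}): φ is false.
  8 (successors {0, 1, 6, 8}): φ is false.
  9 (successors {0, 2, 3, 4, 5}): φ is false.
For instance, at 9:
  At 9: □◇¬□((q → p) ∨ ¬q) requires ◇¬□((q → p) ∨ ¬q) at every successor {0, 2, 3, 4, 5}.
    ◇¬□((q → p) ∨ ¬q) fails at 0, so □◇¬□((q → p) ∨ ¬q) is false at 9.
      At 0: ◇¬□((q → p) ∨ ¬q) requires ¬□((q → p) ∨ ¬q) at some successor in {1, 3}.
        At 1: ¬□((q → p) ∨ ¬q) is false.
        At 3: ¬□((q → p) ∨ ¬q) is false.
      So ◇¬□((q → p) ∨ ¬q) is false at 0.
Satisfying worlds: {0, 4, 6}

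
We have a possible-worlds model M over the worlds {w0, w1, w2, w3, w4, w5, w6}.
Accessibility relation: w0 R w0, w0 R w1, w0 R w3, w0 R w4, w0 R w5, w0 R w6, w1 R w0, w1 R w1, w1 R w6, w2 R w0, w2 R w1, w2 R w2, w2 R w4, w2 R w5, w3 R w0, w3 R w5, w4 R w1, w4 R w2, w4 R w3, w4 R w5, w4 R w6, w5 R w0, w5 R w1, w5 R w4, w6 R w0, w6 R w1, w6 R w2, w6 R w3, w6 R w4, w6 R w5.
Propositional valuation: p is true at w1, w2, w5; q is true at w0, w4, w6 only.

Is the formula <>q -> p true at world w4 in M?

No

At w4: <>q is true, p is false, so <>q -> p is false.
  At w4: <>q requires q at some successor in {w1, w2, w3, w5, w6}.
    q holds at w6, so <>q is true at w4.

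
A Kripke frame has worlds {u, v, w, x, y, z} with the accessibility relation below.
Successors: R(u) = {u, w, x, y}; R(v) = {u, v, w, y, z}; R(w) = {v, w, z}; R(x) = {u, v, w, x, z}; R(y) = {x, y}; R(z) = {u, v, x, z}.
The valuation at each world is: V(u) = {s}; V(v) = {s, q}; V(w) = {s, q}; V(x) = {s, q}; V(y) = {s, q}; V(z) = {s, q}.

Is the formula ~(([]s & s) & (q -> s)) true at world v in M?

No

At v: ([]s & s) & (q -> s) is true, so ~(([]s & s) & (q -> s)) is false.
  At v: []s & s is true, q -> s is true, so ([]s & s) & (q -> s) is true.
    At v: []s is true, s is true, so []s & s is true.
      At v: []s requires s at every successor {u, v, w, y, z}.
        At u: s is true.
        At v: s is true.
        At w: s is true.
        At y: s is true.
        At z: s is true.
      So []s is true at v.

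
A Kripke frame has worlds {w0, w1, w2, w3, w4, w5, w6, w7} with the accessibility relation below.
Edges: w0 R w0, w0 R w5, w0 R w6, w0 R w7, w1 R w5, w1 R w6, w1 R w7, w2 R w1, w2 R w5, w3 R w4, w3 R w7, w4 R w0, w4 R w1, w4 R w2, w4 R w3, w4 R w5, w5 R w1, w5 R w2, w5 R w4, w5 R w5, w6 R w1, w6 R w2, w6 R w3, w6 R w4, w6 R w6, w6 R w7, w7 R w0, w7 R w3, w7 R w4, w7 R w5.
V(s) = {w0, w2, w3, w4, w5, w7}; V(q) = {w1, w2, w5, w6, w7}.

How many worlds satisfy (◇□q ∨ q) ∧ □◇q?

Let φ = (◇□q ∨ q) ∧ □◇q. Evaluate φ at each world:
  w0 (successors {w0, w5, w6, w7}): φ is false.
  w1 (successors {w5, w6, w7}): φ is true.
  w2 (successors {w1, w5}): φ is true.
  w3 (successors {w4, w7}): φ is false.
  w4 (successors {w0, w1, w2, w3, w5}): φ is true.
  w5 (successors {w1, w2, w4, w5}): φ is true.
  w6 (successors {w1, w2, w3, w4, w6, w7}): φ is true.
  w7 (successors {w0, w3, w4, w5}): φ is true.
For instance, at w3:
  At w3: ◇□q ∨ q is false, □◇q is true, so (◇□q ∨ q) ∧ □◇q is false.
    At w3: ◇□q is false, q is false, so ◇□q ∨ q is false.
      At w3: ◇□q requires □q at some successor in {w4, w7}.
        At w4: □q is false.
        At w7: □q is false.
      So ◇□q is false at w3.
    At w3: □◇q requires ◇q at every successor {w4, w7}.
      At w4: ◇q is true.
      At w7: ◇q is true.
    So □◇q is true at w3.
Satisfying worlds: {w1, w2, w4, w5, w6, w7}

6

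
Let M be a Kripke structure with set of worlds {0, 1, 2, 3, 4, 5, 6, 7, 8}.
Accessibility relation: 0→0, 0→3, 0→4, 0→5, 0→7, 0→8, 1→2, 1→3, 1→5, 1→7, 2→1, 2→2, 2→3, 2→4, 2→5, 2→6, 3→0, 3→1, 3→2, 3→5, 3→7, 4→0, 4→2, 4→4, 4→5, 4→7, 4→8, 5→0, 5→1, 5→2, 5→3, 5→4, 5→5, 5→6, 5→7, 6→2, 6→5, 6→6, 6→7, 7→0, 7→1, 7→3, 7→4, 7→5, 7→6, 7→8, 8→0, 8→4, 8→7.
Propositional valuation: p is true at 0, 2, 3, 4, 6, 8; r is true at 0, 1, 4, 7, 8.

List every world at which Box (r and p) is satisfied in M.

none

Let φ = Box (r and p). Evaluate φ at each world:
  0 (successors {0, 3, 4, 5, 7, 8}): φ is false.
  1 (successors {2, 3, 5, 7}): φ is false.
  2 (successors {1, 2, 3, 4, 5, 6}): φ is false.
  3 (successors {0, 1, 2, 5, 7}): φ is false.
  4 (successors {0, 2, 4, 5, 7, 8}): φ is false.
  5 (successors {0, 1, 2, 3, 4, 5, 6, 7}): φ is false.
  6 (successors {2, 5, 6, 7}): φ is false.
  7 (successors {0, 1, 3, 4, 5, 6, 8}): φ is false.
  8 (successors {0, 4, 7}): φ is false.
For instance, at 1:
  At 1: Box (r and p) requires r and p at every successor {2, 3, 5, 7}.
    r and p fails at 2, so Box (r and p) is false at 1.
Satisfying worlds: none.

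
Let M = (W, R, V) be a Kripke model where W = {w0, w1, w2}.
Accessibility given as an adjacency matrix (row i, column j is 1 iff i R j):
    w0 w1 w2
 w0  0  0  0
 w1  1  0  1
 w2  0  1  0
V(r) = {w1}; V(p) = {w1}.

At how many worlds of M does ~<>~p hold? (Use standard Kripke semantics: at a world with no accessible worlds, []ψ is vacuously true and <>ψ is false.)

Let φ = ~<>~p. Evaluate φ at each world:
  w0 (successors ∅): φ is true.
  w1 (successors {w0, w2}): φ is false.
  w2 (successors {w1}): φ is true.
For instance, at w1:
  At w1: <>~p is true, so ~<>~p is false.
    At w1: <>~p requires ~p at some successor in {w0, w2}.
      ~p holds at w0, so <>~p is true at w1.
Satisfying worlds: {w0, w2}

2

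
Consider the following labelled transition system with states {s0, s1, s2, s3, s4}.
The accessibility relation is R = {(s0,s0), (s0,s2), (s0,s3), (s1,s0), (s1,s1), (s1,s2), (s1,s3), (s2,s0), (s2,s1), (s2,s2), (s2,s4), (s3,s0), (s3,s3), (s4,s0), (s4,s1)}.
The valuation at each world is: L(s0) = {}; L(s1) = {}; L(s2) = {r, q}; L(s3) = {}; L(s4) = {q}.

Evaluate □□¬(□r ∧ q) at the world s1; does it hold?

At s1: □□¬(□r ∧ q) requires □¬(□r ∧ q) at every successor {s0, s1, s2, s3}.
  At s0: □¬(□r ∧ q) is true.
  At s1: □¬(□r ∧ q) is true.
  At s2: □¬(□r ∧ q) is true.
  At s3: □¬(□r ∧ q) is true.
So □□¬(□r ∧ q) is true at s1.

Yes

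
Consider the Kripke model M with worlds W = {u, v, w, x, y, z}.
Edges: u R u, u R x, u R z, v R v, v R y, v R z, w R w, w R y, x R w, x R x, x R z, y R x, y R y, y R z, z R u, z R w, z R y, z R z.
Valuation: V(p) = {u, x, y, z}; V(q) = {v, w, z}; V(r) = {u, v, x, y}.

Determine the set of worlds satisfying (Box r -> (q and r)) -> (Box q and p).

Let φ = (Box r -> (q and r)) -> (Box q and p). Evaluate φ at each world:
  u (successors {u, x, z}): φ is false.
  v (successors {v, y, z}): φ is false.
  w (successors {w, y}): φ is false.
  x (successors {w, x, z}): φ is false.
  y (successors {x, y, z}): φ is false.
  z (successors {u, w, y, z}): φ is false.
For instance, at y:
  At y: Box r -> (q and r) is true, Box q and p is false, so (Box r -> (q and r)) -> (Box q and p) is false.
    At y: Box r is false, q and r is false, so Box r -> (q and r) is true.
      At y: Box r requires r at every successor {x, y, z}.
        r fails at z, so Box r is false at y.
    At y: Box q is false, p is true, so Box q and p is false.
      At y: Box q requires q at every successor {x, y, z}.
        q fails at x, so Box q is false at y.
Satisfying worlds: none.

none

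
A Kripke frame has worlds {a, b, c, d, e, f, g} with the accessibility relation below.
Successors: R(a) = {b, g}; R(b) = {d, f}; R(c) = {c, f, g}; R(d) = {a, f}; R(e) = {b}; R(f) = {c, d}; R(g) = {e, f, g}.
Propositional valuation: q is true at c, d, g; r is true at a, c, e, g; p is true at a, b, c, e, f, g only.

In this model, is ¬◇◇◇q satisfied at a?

No

At a: ◇◇◇q is true, so ¬◇◇◇q is false.
  At a: ◇◇◇q requires ◇◇q at some successor in {b, g}.
    ◇◇q holds at b, so ◇◇◇q is true at a.
      At b: ◇◇q requires ◇q at some successor in {d, f}.
        ◇q holds at f, so ◇◇q is true at b.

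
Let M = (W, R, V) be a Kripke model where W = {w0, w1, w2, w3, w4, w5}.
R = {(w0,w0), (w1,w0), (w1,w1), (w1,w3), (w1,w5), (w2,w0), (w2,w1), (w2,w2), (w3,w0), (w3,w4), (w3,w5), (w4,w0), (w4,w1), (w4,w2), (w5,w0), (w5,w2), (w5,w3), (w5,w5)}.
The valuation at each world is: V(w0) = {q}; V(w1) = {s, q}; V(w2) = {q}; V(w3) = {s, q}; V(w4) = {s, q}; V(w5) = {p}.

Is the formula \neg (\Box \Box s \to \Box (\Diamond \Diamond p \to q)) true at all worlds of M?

Recall that \Box ψ holds at a world iff ψ holds at every accessible world, and \Diamond ψ holds iff ψ holds at some accessible world.
Let φ = \neg (\Box \Box s \to \Box (\Diamond \Diamond p \to q)). Evaluate φ at each world:
  w0 (successors {w0}): φ is false.
  w1 (successors {w0, w1, w3, w5}): φ is false.
  w2 (successors {w0, w1, w2}): φ is false.
  w3 (successors {w0, w4, w5}): φ is false.
  w4 (successors {w0, w1, w2}): φ is false.
  w5 (successors {w0, w2, w3, w5}): φ is false.
Detail at w0 (counterexample):
  At w0: \Box \Box s \to \Box (\Diamond \Diamond p \to q) is true, so \neg (\Box \Box s \to \Box (\Diamond \Diamond p \to q)) is false.
    At w0: \Box \Box s is false, \Box (\Diamond \Diamond p \to q) is true, so \Box \Box s \to \Box (\Diamond \Diamond p \to q) is true.
      At w0: \Box \Box s requires \Box s at every successor {w0}.
        \Box s fails at w0, so \Box \Box s is false at w0.
      At w0: \Box (\Diamond \Diamond p \to q) requires \Diamond \Diamond p \to q at every successor {w0}.
        At w0: \Diamond \Diamond p \to q is true.
      So \Box (\Diamond \Diamond p \to q) is true at w0.

No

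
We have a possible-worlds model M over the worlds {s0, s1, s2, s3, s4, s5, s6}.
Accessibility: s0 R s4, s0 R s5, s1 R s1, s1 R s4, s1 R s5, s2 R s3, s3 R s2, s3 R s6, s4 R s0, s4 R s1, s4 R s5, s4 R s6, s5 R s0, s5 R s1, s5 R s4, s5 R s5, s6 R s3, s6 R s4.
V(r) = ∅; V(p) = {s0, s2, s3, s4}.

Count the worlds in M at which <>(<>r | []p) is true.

Recall that []ψ holds at a world iff ψ holds at every accessible world, and <>ψ holds iff ψ holds at some accessible world.
Let φ = <>(<>r | []p). Evaluate φ at each world:
  s0 (successors {s4, s5}): φ is false.
  s1 (successors {s1, s4, s5}): φ is false.
  s2 (successors {s3}): φ is false.
  s3 (successors {s2, s6}): φ is true.
  s4 (successors {s0, s1, s5, s6}): φ is true.
  s5 (successors {s0, s1, s4, s5}): φ is false.
  s6 (successors {s3, s4}): φ is false.
For instance, at s3:
  At s3: <>(<>r | []p) requires <>r | []p at some successor in {s2, s6}.
    <>r | []p holds at s2, so <>(<>r | []p) is true at s3.
      At s2: <>r is false, []p is true, so <>r | []p is true.
Satisfying worlds: {s3, s4}

2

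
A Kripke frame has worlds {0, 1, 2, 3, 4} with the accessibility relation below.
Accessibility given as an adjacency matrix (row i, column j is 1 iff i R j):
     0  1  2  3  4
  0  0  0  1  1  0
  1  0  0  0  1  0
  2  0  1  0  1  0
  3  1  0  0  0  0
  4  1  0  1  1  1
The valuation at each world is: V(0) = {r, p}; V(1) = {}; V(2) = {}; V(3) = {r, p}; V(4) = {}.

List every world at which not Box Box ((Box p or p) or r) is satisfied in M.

Recall that Box ψ holds at a world iff ψ holds at every accessible world, and Dia ψ holds iff ψ holds at some accessible world.
Let φ = not Box Box ((Box p or p) or r). Evaluate φ at each world:
  0 (successors {2, 3}): φ is false.
  1 (successors {3}): φ is false.
  2 (successors {1, 3}): φ is false.
  3 (successors {0}): φ is true.
  4 (successors {0, 2, 3, 4}): φ is true.
For instance, at 3:
  At 3: Box Box ((Box p or p) or r) is false, so not Box Box ((Box p or p) or r) is true.
    At 3: Box Box ((Box p or p) or r) requires Box ((Box p or p) or r) at every successor {0}.
      Box ((Box p or p) or r) fails at 0, so Box Box ((Box p or p) or r) is false at 3.
Satisfying worlds: {3, 4}

3, 4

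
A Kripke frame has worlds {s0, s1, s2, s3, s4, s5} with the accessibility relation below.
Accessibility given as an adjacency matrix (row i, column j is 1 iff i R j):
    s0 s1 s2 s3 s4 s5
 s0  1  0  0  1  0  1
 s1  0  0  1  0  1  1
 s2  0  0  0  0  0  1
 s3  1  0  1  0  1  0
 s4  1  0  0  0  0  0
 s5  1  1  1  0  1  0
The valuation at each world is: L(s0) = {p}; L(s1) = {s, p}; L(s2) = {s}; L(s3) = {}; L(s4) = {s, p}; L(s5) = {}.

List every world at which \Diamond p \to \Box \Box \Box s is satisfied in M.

Let φ = \Diamond p \to \Box \Box \Box s. Evaluate φ at each world:
  s0 (successors {s0, s3, s5}): φ is false.
  s1 (successors {s2, s4, s5}): φ is false.
  s2 (successors {s5}): φ is true.
  s3 (successors {s0, s2, s4}): φ is false.
  s4 (successors {s0}): φ is false.
  s5 (successors {s0, s1, s2, s4}): φ is false.
For instance, at s3:
  At s3: \Diamond p is true, \Box \Box \Box s is false, so \Diamond p \to \Box \Box \Box s is false.
    At s3: \Diamond p requires p at some successor in {s0, s2, s4}.
      p holds at s0, so \Diamond p is true at s3.
    At s3: \Box \Box \Box s requires \Box \Box s at every successor {s0, s2, s4}.
      \Box \Box s fails at s0, so \Box \Box \Box s is false at s3.
Satisfying worlds: {s2}

s2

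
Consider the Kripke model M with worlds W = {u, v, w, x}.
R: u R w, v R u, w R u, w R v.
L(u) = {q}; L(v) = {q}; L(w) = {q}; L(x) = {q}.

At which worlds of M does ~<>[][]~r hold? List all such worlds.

Recall that []ψ holds at a world iff ψ holds at every accessible world, and <>ψ holds iff ψ holds at some accessible world.
Let φ = ~<>[][]~r. Evaluate φ at each world:
  u (successors {w}): φ is false.
  v (successors {u}): φ is false.
  w (successors {u, v}): φ is false.
  x (successors ∅): φ is true.
For instance, at v:
  At v: <>[][]~r is true, so ~<>[][]~r is false.
    At v: <>[][]~r requires [][]~r at some successor in {u}.
      [][]~r holds at u, so <>[][]~r is true at v.
Satisfying worlds: {x}

x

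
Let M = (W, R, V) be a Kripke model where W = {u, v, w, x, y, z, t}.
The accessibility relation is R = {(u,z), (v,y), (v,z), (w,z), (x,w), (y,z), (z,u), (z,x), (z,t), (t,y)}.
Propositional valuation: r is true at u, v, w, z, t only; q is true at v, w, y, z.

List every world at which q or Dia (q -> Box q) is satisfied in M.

v, w, x, y, z, t

Let φ = q or Dia (q -> Box q). Evaluate φ at each world:
  u (successors {z}): φ is false.
  v (successors {y, z}): φ is true.
  w (successors {z}): φ is true.
  x (successors {w}): φ is true.
  y (successors {z}): φ is true.
  z (successors {u, x, t}): φ is true.
  t (successors {y}): φ is true.
For instance, at z:
  At z: q is true, Dia (q -> Box q) is true, so q or Dia (q -> Box q) is true.
    At z: Dia (q -> Box q) requires q -> Box q at some successor in {u, x, t}.
      q -> Box q holds at u, so Dia (q -> Box q) is true at z.
Satisfying worlds: {v, w, x, y, z, t}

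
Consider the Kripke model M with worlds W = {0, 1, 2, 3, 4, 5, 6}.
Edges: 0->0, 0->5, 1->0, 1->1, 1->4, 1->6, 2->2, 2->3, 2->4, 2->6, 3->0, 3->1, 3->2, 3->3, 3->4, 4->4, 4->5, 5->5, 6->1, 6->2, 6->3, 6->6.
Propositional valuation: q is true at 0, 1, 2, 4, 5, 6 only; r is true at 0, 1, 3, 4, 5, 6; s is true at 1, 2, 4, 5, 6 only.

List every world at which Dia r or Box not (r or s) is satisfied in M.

0, 1, 2, 3, 4, 5, 6

Let φ = Dia r or Box not (r or s). Evaluate φ at each world:
  0 (successors {0, 5}): φ is true.
  1 (successors {0, 1, 4, 6}): φ is true.
  2 (successors {2, 3, 4, 6}): φ is true.
  3 (successors {0, 1, 2, 3, 4}): φ is true.
  4 (successors {4, 5}): φ is true.
  5 (successors {5}): φ is true.
  6 (successors {1, 2, 3, 6}): φ is true.
For instance, at 4:
  At 4: Dia r is true, Box not (r or s) is false, so Dia r or Box not (r or s) is true.
    At 4: Dia r requires r at some successor in {4, 5}.
      r holds at 4, so Dia r is true at 4.
    At 4: Box not (r or s) requires not (r or s) at every successor {4, 5}.
      not (r or s) fails at 4, so Box not (r or s) is false at 4.
Satisfying worlds: {0, 1, 2, 3, 4, 5, 6}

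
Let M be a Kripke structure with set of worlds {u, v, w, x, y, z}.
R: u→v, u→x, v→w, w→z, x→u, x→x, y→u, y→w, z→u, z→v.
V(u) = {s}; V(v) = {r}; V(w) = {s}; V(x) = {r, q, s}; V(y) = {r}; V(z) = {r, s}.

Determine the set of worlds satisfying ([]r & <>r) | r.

Let φ = ([]r & <>r) | r. Evaluate φ at each world:
  u (successors {v, x}): φ is true.
  v (successors {w}): φ is true.
  w (successors {z}): φ is true.
  x (successors {u, x}): φ is true.
  y (successors {u, w}): φ is true.
  z (successors {u, v}): φ is true.
For instance, at y:
  At y: []r & <>r is false, r is true, so ([]r & <>r) | r is true.
    At y: []r is false, <>r is false, so []r & <>r is false.
      At y: []r requires r at every successor {u, w}.
        r fails at u, so []r is false at y.
      At y: <>r requires r at some successor in {u, w}.
        At u: r is false.
        At w: r is false.
      So <>r is false at y.
Satisfying worlds: {u, v, w, x, y, z}

u, v, w, x, y, z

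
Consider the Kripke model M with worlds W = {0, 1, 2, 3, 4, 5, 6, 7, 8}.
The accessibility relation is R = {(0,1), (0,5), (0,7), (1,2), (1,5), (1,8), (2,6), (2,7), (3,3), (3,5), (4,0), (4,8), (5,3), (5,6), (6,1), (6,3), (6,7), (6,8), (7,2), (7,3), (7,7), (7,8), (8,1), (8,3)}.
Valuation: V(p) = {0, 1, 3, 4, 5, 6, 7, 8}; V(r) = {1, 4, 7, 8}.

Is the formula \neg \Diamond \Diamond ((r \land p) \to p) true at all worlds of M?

No

Recall that \Diamond ψ holds at a world iff ψ holds at some accessible world.
Let φ = \neg \Diamond \Diamond ((r \land p) \to p). Evaluate φ at each world:
  0 (successors {1, 5, 7}): φ is false.
  1 (successors {2, 5, 8}): φ is false.
  2 (successors {6, 7}): φ is false.
  3 (successors {3, 5}): φ is false.
  4 (successors {0, 8}): φ is false.
  5 (successors {3, 6}): φ is false.
  6 (successors {1, 3, 7, 8}): φ is false.
  7 (successors {2, 3, 7, 8}): φ is false.
  8 (successors {1, 3}): φ is false.
Detail at 0 (counterexample):
  At 0: \Diamond \Diamond ((r \land p) \to p) is true, so \neg \Diamond \Diamond ((r \land p) \to p) is false.
    At 0: \Diamond \Diamond ((r \land p) \to p) requires \Diamond ((r \land p) \to p) at some successor in {1, 5, 7}.
      \Diamond ((r \land p) \to p) holds at 1, so \Diamond \Diamond ((r \land p) \to p) is true at 0.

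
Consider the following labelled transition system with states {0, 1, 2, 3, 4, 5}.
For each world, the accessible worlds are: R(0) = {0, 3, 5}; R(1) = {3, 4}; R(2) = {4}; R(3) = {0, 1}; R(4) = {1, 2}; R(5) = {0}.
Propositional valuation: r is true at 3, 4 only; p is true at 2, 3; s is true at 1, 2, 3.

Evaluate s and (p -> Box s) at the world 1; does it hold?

Yes

At 1: s is true, p -> Box s is true, so s and (p -> Box s) is true.
  At 1: p is false, Box s is false, so p -> Box s is true.
    At 1: Box s requires s at every successor {3, 4}.
      s fails at 4, so Box s is false at 1.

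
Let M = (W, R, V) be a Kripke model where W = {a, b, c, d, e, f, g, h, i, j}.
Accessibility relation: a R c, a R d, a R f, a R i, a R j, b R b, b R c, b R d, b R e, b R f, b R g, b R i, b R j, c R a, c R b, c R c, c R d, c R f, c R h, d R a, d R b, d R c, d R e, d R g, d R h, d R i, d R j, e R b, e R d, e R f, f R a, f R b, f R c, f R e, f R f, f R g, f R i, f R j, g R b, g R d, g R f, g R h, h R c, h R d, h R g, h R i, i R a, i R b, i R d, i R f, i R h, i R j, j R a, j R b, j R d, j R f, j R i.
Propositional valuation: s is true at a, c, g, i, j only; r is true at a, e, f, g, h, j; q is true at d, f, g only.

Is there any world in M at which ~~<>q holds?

Yes

Let φ = ~~<>q. Evaluate φ at each world:
  a (successors {c, d, f, i, j}): φ is true.
  b (successors {b, c, d, e, f, g, i, j}): φ is true.
  c (successors {a, b, c, d, f, h}): φ is true.
  d (successors {a, b, c, e, g, h, i, j}): φ is true.
  e (successors {b, d, f}): φ is true.
  f (successors {a, b, c, e, f, g, i, j}): φ is true.
  g (successors {b, d, f, h}): φ is true.
  h (successors {c, d, g, i}): φ is true.
  i (successors {a, b, d, f, h, j}): φ is true.
  j (successors {a, b, d, f, i}): φ is true.
Detail at a (witness):
  At a: ~<>q is false, so ~~<>q is true.
    At a: <>q is true, so ~<>q is false.
      At a: <>q requires q at some successor in {c, d, f, i, j}.
        q holds at d, so <>q is true at a.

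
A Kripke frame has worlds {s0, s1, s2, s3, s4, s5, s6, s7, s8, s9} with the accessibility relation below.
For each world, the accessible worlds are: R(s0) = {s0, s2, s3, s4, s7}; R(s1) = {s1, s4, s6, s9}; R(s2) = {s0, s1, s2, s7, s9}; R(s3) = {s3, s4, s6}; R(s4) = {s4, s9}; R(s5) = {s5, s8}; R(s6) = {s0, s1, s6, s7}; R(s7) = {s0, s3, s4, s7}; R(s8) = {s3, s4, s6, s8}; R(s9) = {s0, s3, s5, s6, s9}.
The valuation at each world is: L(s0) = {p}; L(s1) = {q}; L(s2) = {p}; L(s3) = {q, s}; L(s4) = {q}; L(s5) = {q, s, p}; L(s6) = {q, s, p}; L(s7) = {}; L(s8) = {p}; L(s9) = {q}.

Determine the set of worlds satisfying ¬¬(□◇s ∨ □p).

Let φ = ¬¬(□◇s ∨ □p). Evaluate φ at each world:
  s0 (successors {s0, s2, s3, s4, s7}): φ is false.
  s1 (successors {s1, s4, s6, s9}): φ is false.
  s2 (successors {s0, s1, s2, s7, s9}): φ is false.
  s3 (successors {s3, s4, s6}): φ is false.
  s4 (successors {s4, s9}): φ is false.
  s5 (successors {s5, s8}): φ is true.
  s6 (successors {s0, s1, s6, s7}): φ is true.
  s7 (successors {s0, s3, s4, s7}): φ is false.
  s8 (successors {s3, s4, s6, s8}): φ is false.
  s9 (successors {s0, s3, s5, s6, s9}): φ is true.
For instance, at s1:
  At s1: ¬(□◇s ∨ □p) is true, so ¬¬(□◇s ∨ □p) is false.
    At s1: □◇s ∨ □p is false, so ¬(□◇s ∨ □p) is true.
      At s1: □◇s is false, □p is false, so □◇s ∨ □p is false.
Satisfying worlds: {s5, s6, s9}

s5, s6, s9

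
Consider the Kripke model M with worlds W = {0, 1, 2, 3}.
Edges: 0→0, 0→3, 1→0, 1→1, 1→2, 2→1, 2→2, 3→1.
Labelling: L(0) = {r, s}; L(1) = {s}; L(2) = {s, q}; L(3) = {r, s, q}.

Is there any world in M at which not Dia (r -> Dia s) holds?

No

Let φ = not Dia (r -> Dia s). Evaluate φ at each world:
  0 (successors {0, 3}): φ is false.
  1 (successors {0, 1, 2}): φ is false.
  2 (successors {1, 2}): φ is false.
  3 (successors {1}): φ is false.
For instance, at 1:
  At 1: Dia (r -> Dia s) is true, so not Dia (r -> Dia s) is false.
    At 1: Dia (r -> Dia s) requires r -> Dia s at some successor in {0, 1, 2}.
      r -> Dia s holds at 0, so Dia (r -> Dia s) is true at 1.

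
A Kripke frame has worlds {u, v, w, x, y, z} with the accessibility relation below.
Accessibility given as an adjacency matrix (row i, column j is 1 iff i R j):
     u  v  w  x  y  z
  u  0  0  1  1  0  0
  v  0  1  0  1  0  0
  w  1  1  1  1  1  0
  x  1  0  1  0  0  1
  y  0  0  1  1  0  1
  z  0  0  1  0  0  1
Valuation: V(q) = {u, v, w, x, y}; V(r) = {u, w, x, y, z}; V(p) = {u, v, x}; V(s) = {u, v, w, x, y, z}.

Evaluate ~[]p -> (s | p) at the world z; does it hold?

Recall that []ψ holds at a world iff ψ holds at every accessible world, and <>ψ holds iff ψ holds at some accessible world.
At z: ~[]p is true, s | p is true, so ~[]p -> (s | p) is true.
  At z: []p is false, so ~[]p is true.
    At z: []p requires p at every successor {w, z}.
      p fails at w, so []p is false at z.

Yes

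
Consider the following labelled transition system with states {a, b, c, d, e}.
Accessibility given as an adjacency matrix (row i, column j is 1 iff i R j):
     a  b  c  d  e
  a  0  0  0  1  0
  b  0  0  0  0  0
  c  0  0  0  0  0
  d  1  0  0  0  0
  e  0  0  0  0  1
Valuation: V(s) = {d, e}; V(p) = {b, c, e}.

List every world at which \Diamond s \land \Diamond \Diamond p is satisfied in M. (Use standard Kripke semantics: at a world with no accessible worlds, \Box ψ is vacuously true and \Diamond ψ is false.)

e

Let φ = \Diamond s \land \Diamond \Diamond p. Evaluate φ at each world:
  a (successors {d}): φ is false.
  b (successors ∅): φ is false.
  c (successors ∅): φ is false.
  d (successors {a}): φ is false.
  e (successors {e}): φ is true.
For instance, at d:
  At d: \Diamond s is false, \Diamond \Diamond p is false, so \Diamond s \land \Diamond \Diamond p is false.
    At d: \Diamond s requires s at some successor in {a}.
      At a: s is false.
    So \Diamond s is false at d.
    At d: \Diamond \Diamond p requires \Diamond p at some successor in {a}.
      At a: \Diamond p is false.
    So \Diamond \Diamond p is false at d.
Satisfying worlds: {e}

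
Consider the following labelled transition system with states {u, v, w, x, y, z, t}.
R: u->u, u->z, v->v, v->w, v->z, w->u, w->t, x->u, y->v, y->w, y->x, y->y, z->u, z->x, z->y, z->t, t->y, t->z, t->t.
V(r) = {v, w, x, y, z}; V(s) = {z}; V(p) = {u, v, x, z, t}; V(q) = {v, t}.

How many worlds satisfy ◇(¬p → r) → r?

5

Recall that ◇ψ holds at a world iff ψ holds at some accessible world.
Let φ = ◇(¬p → r) → r. Evaluate φ at each world:
  u (successors {u, z}): φ is false.
  v (successors {v, w, z}): φ is true.
  w (successors {u, t}): φ is true.
  x (successors {u}): φ is true.
  y (successors {v, w, x, y}): φ is true.
  z (successors {u, x, y, t}): φ is true.
  t (successors {y, z, t}): φ is false.
For instance, at z:
  At z: ◇(¬p → r) is true, r is true, so ◇(¬p → r) → r is true.
    At z: ◇(¬p → r) requires ¬p → r at some successor in {u, x, y, t}.
      ¬p → r holds at u, so ◇(¬p → r) is true at z.
Satisfying worlds: {v, w, x, y, z}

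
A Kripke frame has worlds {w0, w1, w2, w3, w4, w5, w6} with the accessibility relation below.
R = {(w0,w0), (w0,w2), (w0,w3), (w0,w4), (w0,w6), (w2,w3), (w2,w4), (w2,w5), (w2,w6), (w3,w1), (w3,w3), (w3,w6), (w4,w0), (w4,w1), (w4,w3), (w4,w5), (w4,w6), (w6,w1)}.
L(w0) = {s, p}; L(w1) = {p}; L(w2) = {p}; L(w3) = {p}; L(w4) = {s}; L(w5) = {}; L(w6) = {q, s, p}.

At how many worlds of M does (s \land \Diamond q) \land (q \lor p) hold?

Let φ = (s \land \Diamond q) \land (q \lor p). Evaluate φ at each world:
  w0 (successors {w0, w2, w3, w4, w6}): φ is true.
  w1 (successors ∅): φ is false.
  w2 (successors {w3, w4, w5, w6}): φ is false.
  w3 (successors {w1, w3, w6}): φ is false.
  w4 (successors {w0, w1, w3, w5, w6}): φ is false.
  w5 (successors ∅): φ is false.
  w6 (successors {w1}): φ is false.
For instance, at w6:
  At w6: s \land \Diamond q is false, q \lor p is true, so (s \land \Diamond q) \land (q \lor p) is false.
    At w6: s is true, \Diamond q is false, so s \land \Diamond q is false.
      At w6: \Diamond q requires q at some successor in {w1}.
        At w1: q is false.
      So \Diamond q is false at w6.
Satisfying worlds: {w0}

1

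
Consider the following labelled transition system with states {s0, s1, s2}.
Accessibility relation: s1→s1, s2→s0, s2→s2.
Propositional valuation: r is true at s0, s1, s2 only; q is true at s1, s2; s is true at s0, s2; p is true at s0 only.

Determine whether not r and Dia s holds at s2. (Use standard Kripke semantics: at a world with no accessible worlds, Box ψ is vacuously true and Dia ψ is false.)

No

At s2: not r is false, Dia s is true, so not r and Dia s is false.
  At s2: Dia s requires s at some successor in {s0, s2}.
    s holds at s0, so Dia s is true at s2.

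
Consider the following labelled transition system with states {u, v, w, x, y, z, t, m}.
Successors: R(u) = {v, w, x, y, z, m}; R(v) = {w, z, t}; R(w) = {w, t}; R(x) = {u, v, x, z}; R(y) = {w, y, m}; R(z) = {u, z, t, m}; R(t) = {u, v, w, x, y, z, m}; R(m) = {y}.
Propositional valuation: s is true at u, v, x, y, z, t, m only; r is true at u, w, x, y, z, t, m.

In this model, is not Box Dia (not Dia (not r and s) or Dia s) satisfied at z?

No

Recall that Box ψ holds at a world iff ψ holds at every accessible world, and Dia ψ holds iff ψ holds at some accessible world.
At z: Box Dia (not Dia (not r and s) or Dia s) is true, so not Box Dia (not Dia (not r and s) or Dia s) is false.
  At z: Box Dia (not Dia (not r and s) or Dia s) requires Dia (not Dia (not r and s) or Dia s) at every successor {u, z, t, m}.
    At u: Dia (not Dia (not r and s) or Dia s) is true.
    At z: Dia (not Dia (not r and s) or Dia s) is true.
    At t: Dia (not Dia (not r and s) or Dia s) is true.
    At m: Dia (not Dia (not r and s) or Dia s) is true.
  So Box Dia (not Dia (not r and s) or Dia s) is true at z.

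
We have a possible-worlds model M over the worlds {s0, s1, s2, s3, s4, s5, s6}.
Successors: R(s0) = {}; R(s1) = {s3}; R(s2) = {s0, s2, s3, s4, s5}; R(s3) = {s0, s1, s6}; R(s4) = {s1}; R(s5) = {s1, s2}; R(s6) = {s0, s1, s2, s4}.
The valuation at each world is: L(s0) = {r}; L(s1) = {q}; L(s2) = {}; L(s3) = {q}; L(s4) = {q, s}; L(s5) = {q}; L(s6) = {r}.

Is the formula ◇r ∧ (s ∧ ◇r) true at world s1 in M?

No

Recall that ◇ψ holds at a world iff ψ holds at some accessible world.
At s1: ◇r is false, s ∧ ◇r is false, so ◇r ∧ (s ∧ ◇r) is false.
  At s1: ◇r requires r at some successor in {s3}.
    At s3: r is false.
  So ◇r is false at s1.
  At s1: s is false, ◇r is false, so s ∧ ◇r is false.
    At s1: ◇r requires r at some successor in {s3}.
      At s3: r is false.
    So ◇r is false at s1.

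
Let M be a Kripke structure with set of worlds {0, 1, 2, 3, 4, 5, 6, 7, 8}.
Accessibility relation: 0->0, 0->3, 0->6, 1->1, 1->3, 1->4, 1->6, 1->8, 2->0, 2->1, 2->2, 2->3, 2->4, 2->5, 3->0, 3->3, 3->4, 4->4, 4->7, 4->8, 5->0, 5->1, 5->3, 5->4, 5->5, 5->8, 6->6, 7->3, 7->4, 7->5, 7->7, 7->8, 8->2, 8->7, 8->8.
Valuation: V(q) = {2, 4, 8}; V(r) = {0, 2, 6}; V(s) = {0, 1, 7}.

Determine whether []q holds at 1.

Recall that []ψ holds at a world iff ψ holds at every accessible world, and <>ψ holds iff ψ holds at some accessible world.
At 1: []q requires q at every successor {1, 3, 4, 6, 8}.
  q fails at 1, so []q is false at 1.

No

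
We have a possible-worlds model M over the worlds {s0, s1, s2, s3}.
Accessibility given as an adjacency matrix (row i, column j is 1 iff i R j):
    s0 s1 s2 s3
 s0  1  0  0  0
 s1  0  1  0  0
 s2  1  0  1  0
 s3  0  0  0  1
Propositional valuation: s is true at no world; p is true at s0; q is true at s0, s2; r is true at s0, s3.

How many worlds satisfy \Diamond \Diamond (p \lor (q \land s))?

2

Recall that \Diamond ψ holds at a world iff ψ holds at some accessible world.
Let φ = \Diamond \Diamond (p \lor (q \land s)). Evaluate φ at each world:
  s0 (successors {s0}): φ is true.
  s1 (successors {s1}): φ is false.
  s2 (successors {s0, s2}): φ is true.
  s3 (successors {s3}): φ is false.
For instance, at s2:
  At s2: \Diamond \Diamond (p \lor (q \land s)) requires \Diamond (p \lor (q \land s)) at some successor in {s0, s2}.
    \Diamond (p \lor (q \land s)) holds at s0, so \Diamond \Diamond (p \lor (q \land s)) is true at s2.
      At s0: \Diamond (p \lor (q \land s)) requires p \lor (q \land s) at some successor in {s0}.
        p \lor (q \land s) holds at s0, so \Diamond (p \lor (q \land s)) is true at s0.
Satisfying worlds: {s0, s2}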